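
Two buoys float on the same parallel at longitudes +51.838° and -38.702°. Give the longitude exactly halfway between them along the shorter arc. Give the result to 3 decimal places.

+6.568°

Signed shortest Δλ from +51.838° to -38.702° is -90.540°.
Midpoint longitude = +51.838° + (-90.540°)/2 = +51.838° − 45.270° = +6.568°.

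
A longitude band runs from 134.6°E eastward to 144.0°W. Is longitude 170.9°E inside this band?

Band width going east from +134.6° to -144.0°: ((-144.0 − 134.6) mod 360) = 81.4°.
Offset of +170.9° east of the west edge: ((170.9 − 134.6) mod 360) = 36.3°.
36.3° ≤ 81.4° ⇒ inside.

Yes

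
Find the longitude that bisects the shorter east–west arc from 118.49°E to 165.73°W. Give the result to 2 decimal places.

Signed shortest Δλ from +118.49° to -165.73° is +75.78°.
Midpoint longitude = +118.49° + (+75.78°)/2 = +118.49° + 37.89° = +156.38°.
(The naïve average (+118.49 + -165.73)/2 = -23.62° is on the wrong side of the globe.)

156.38°E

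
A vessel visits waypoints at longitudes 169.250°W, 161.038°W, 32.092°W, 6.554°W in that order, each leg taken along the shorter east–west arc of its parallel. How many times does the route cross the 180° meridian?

Leg 1: -169.250° → -161.038°, shortest Δλ = 8.212° (east) — does not cross 180°.
Leg 2: -161.038° → -32.092°, shortest Δλ = 128.946° (east) — does not cross 180°.
Leg 3: -32.092° → -6.554°, shortest Δλ = 25.538° (east) — does not cross 180°.
Total crossings: 0.

0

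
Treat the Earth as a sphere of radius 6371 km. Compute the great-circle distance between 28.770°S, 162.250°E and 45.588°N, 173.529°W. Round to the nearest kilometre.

Δλ = -173.529 − 162.250 = -335.779°; wrapped into (−180°, 180°]: 24.221°.
Δφ = 45.588 − -28.770 = 74.358°.
a = sin²(Δφ/2) + cos φ₁ · cos φ₂ · sin²(Δλ/2) = 0.392187.
c = 2·atan2(√a, √(1−a)) = 1.35346 rad → d = 6371·c ≈ 8622.92 km.

8623 km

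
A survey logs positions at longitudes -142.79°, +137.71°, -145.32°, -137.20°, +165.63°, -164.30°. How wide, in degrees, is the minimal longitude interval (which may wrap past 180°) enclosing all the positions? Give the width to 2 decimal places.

85.09°

Sort the longitudes: -164.30°, -145.32°, -142.79°, -137.20°, +137.71°, +165.63°.
Eastward gaps between consecutive values (wrapping around): 18.98°, 2.53°, 5.59°, 274.91°, 27.92°, 30.07°.
Largest gap = 274.91° ⇒ minimal covering band is its complement: 360° − 274.91° = 85.09°.
Band runs from +137.71° eastward to -137.20°, crossing the antimeridian.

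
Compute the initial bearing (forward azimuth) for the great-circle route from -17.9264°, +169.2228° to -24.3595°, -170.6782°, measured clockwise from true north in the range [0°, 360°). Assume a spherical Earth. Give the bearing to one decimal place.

112.4°

Δλ = -170.6782 − 169.2228 = -339.9010°; wrapped into (−180°, 180°]: 20.0990°.
θ = atan2( sin Δλ · cos φ₂ , cos φ₁ · sin φ₂ − sin φ₁ · cos φ₂ · cos Δλ )
  = atan2(0.31305, -0.12912) = 112.414° → normalised to [0°, 360°): 112.414°.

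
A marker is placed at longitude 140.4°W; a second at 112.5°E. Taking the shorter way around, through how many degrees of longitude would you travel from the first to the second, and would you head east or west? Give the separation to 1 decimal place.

107.1° west

Raw difference: 112.5 − -140.4 = 252.9°.
Normalise into (−180°, 180°]: 252.9° − 360° = -107.1°.
Negative ⇒ the second point lies to the west; separation 107.1°.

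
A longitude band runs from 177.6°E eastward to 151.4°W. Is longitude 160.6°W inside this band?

Yes

Band width going east from +177.6° to -151.4°: ((-151.4 − 177.6) mod 360) = 31.0°.
Offset of -160.6° east of the west edge: ((-160.6 − 177.6) mod 360) = 21.8°.
21.8° ≤ 31.0° ⇒ inside.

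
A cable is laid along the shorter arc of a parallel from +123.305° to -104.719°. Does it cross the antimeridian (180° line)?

Yes

Naïve |-104.719 − 123.305| = 228.024° > 180°, so the shorter arc goes the other way round — across 180°.
Signed shortest Δλ = ((-104.719 − 123.305 + 180) mod 360) − 180 = 131.976°.
Going east by 131.976° from +123.305° passes through 180° before reaching -104.719°.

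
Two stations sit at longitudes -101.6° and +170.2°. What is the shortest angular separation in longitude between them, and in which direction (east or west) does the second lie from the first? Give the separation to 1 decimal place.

Raw difference: 170.2 − -101.6 = 271.8°.
Normalise into (−180°, 180°]: 271.8° − 360° = -88.2°.
Negative ⇒ the second point lies to the west; separation 88.2°.

88.2° west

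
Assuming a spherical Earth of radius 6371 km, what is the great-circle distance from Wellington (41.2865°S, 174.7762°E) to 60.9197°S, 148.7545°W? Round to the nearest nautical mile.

1771 nmi

Δλ = -148.7545 − 174.7762 = -323.5307°; wrapped into (−180°, 180°]: 36.4693°.
Δφ = -60.9197 − -41.2865 = -19.6332°.
a = sin²(Δφ/2) + cos φ₁ · cos φ₂ · sin²(Δλ/2) = 0.064828.
c = 2·atan2(√a, √(1−a)) = 0.51489 rad → d = 6371·c ≈ 3280.39 km ≈ 1771.27 nmi.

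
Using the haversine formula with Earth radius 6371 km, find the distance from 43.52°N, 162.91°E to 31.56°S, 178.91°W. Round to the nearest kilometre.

Δλ = -178.91 − 162.91 = -341.82°; wrapped into (−180°, 180°]: 18.18°.
Δφ = -31.56 − 43.52 = -75.08°.
a = sin²(Δφ/2) + cos φ₁ · cos φ₂ · sin²(Δλ/2) = 0.386687.
c = 2·atan2(√a, √(1−a)) = 1.34218 rad → d = 6371·c ≈ 8551.05 km.

8551 km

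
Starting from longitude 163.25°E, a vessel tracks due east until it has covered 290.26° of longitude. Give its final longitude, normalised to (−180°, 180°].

Start at +163.25°; shift +290.26° → +453.51°.
+453.51° lies outside (−180°, 180°]; subtract 360° → +93.51°.

93.51°E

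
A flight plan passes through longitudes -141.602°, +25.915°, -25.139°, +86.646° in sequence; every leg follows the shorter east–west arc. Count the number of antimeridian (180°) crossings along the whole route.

Leg 1: -141.602° → +25.915°, shortest Δλ = 167.517° (east) — does not cross 180°.
Leg 2: +25.915° → -25.139°, shortest Δλ = -51.054° (west) — does not cross 180°.
Leg 3: -25.139° → +86.646°, shortest Δλ = 111.785° (east) — does not cross 180°.
Total crossings: 0.

0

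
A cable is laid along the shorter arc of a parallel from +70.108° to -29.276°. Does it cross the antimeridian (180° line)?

No

Signed shortest Δλ = ((-29.276 − 70.108 + 180) mod 360) − 180 = -99.384°.
Going west by 99.384° from +70.108° reaches -29.276° without touching 180°.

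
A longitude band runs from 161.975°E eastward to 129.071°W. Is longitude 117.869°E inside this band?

No

Band width going east from +161.975° to -129.071°: ((-129.071 − 161.975) mod 360) = 68.954°.
Offset of +117.869° east of the west edge: ((117.869 − 161.975) mod 360) = 315.894°.
315.894° > 68.954° ⇒ outside.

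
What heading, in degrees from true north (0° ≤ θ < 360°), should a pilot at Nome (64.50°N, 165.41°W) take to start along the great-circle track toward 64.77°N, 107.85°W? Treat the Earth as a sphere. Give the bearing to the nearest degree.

Δλ = -107.85 − -165.41 = 57.56°.
θ = atan2( sin Δλ · cos φ₂ , cos φ₁ · sin φ₂ − sin φ₁ · cos φ₂ · cos Δλ )
  = atan2(0.35974, 0.18307) = 63.029° → normalised to [0°, 360°): 63.029°.

63°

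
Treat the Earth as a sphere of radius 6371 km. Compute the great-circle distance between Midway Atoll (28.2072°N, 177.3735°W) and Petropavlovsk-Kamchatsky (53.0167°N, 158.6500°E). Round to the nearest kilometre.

Δλ = 158.6500 − -177.3735 = 336.0235°; wrapped into (−180°, 180°]: -23.9765°.
Δφ = 53.0167 − 28.2072 = 24.8095°.
a = sin²(Δφ/2) + cos φ₁ · cos φ₂ · sin²(Δλ/2) = 0.069018.
c = 2·atan2(√a, √(1−a)) = 0.53167 rad → d = 6371·c ≈ 3387.25 km.

3387 km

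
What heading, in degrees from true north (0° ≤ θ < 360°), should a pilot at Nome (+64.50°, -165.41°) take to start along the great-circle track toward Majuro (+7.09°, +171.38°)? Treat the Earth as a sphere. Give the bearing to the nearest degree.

207°

Δλ = 171.38 − -165.41 = 336.79°; wrapped into (−180°, 180°]: -23.21°.
θ = atan2( sin Δλ · cos φ₂ , cos φ₁ · sin φ₂ − sin φ₁ · cos φ₂ · cos Δλ )
  = atan2(-0.39109, -0.77006) = -153.075° → normalised to [0°, 360°): 206.925°.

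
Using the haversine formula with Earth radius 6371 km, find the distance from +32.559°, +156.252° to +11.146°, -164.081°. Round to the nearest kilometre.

4695 km

Δλ = -164.081 − 156.252 = -320.333°; wrapped into (−180°, 180°]: 39.667°.
Δφ = 11.146 − 32.559 = -21.413°.
a = sin²(Δφ/2) + cos φ₁ · cos φ₂ · sin²(Δλ/2) = 0.129708.
c = 2·atan2(√a, √(1−a)) = 0.73686 rad → d = 6371·c ≈ 4694.51 km.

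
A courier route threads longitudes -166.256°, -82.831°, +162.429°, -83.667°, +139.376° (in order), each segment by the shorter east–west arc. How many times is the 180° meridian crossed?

3

Leg 1: -166.256° → -82.831°, shortest Δλ = 83.425° (east) — does not cross 180°.
Leg 2: -82.831° → +162.429°, shortest Δλ = -114.74° (west) — crosses 180°.
Leg 3: +162.429° → -83.667°, shortest Δλ = 113.904° (east) — crosses 180°.
Leg 4: -83.667° → +139.376°, shortest Δλ = -136.957° (west) — crosses 180°.
Total crossings: 3.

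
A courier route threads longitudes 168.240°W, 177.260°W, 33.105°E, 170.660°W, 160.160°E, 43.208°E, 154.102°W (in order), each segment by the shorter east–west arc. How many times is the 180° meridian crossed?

4

Leg 1: -168.240° → -177.260°, shortest Δλ = -9.02° (west) — does not cross 180°.
Leg 2: -177.260° → +33.105°, shortest Δλ = -149.635° (west) — crosses 180°.
Leg 3: +33.105° → -170.660°, shortest Δλ = 156.235° (east) — crosses 180°.
Leg 4: -170.660° → +160.160°, shortest Δλ = -29.18° (west) — crosses 180°.
Leg 5: +160.160° → +43.208°, shortest Δλ = -116.952° (west) — does not cross 180°.
Leg 6: +43.208° → -154.102°, shortest Δλ = 162.69° (east) — crosses 180°.
Total crossings: 4.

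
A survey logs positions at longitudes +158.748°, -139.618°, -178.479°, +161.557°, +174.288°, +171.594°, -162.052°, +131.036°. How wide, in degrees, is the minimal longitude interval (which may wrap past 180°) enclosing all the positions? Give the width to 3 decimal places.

Sort the longitudes: -178.479°, -162.052°, -139.618°, +131.036°, +158.748°, +161.557°, +171.594°, +174.288°.
Eastward gaps between consecutive values (wrapping around): 16.427°, 22.434°, 270.654°, 27.712°, 2.809°, 10.037°, 2.694°, 7.233°.
Largest gap = 270.654° ⇒ minimal covering band is its complement: 360° − 270.654° = 89.346°.
Band runs from +131.036° eastward to -139.618°, crossing the antimeridian.

89.346°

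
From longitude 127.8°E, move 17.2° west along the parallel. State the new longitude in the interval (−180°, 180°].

110.6°E

Start at +127.8°; shift −17.2° → +110.6°.
+110.6° already lies in (−180°, 180°].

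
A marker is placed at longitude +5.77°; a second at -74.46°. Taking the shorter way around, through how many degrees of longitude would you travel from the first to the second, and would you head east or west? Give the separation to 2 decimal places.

Raw difference: -74.46 − 5.77 = -80.23°.
Normalise into (−180°, 180°]: -80.23° stays -80.23°.
Negative ⇒ the second point lies to the west; separation 80.23°.

80.23° west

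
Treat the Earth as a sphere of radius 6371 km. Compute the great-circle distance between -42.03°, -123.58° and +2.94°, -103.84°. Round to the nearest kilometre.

5382 km

Δλ = -103.84 − -123.58 = 19.74°.
Δφ = 2.94 − -42.03 = 44.97°.
a = sin²(Δφ/2) + cos φ₁ · cos φ₂ · sin²(Δλ/2) = 0.168058.
c = 2·atan2(√a, √(1−a)) = 0.84480 rad → d = 6371·c ≈ 5382.19 km.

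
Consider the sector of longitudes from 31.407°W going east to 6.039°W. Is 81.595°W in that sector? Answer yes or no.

No

Band width going east from -31.407° to -6.039°: ((-6.039 − -31.407) mod 360) = 25.368°.
Offset of -81.595° east of the west edge: ((-81.595 − -31.407) mod 360) = 309.812°.
309.812° > 25.368° ⇒ outside.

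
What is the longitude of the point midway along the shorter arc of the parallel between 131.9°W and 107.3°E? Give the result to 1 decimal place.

167.7°E

Signed shortest Δλ from -131.9° to +107.3° is -120.8°.
Midpoint longitude = -131.9° + (-120.8°)/2 = -131.9° − 60.4° = -192.3°.
Normalise into (−180°, 180°]: +167.7°.
(The naïve average (-131.9 + +107.3)/2 = -12.3° is on the wrong side of the globe.)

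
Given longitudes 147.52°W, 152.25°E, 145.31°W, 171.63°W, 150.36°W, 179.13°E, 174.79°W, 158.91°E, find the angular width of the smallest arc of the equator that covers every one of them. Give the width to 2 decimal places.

Sort the longitudes: -174.79°, -171.63°, -150.36°, -147.52°, -145.31°, +152.25°, +158.91°, +179.13°.
Eastward gaps between consecutive values (wrapping around): 3.16°, 21.27°, 2.84°, 2.21°, 297.56°, 6.66°, 20.22°, 6.08°.
Largest gap = 297.56° ⇒ minimal covering band is its complement: 360° − 297.56° = 62.44°.
Band runs from +152.25° eastward to -145.31°, crossing the antimeridian.

62.44°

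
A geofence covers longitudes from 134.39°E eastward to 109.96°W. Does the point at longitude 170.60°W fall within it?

Band width going east from +134.39° to -109.96°: ((-109.96 − 134.39) mod 360) = 115.65°.
Offset of -170.60° east of the west edge: ((-170.60 − 134.39) mod 360) = 55.01°.
55.01° ≤ 115.65° ⇒ inside.

Yes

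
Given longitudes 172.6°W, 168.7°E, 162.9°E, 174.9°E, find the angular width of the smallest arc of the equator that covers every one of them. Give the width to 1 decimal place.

24.5°

Sort the longitudes: -172.6°, +162.9°, +168.7°, +174.9°.
Eastward gaps between consecutive values (wrapping around): 335.5°, 5.8°, 6.2°, 12.5°.
Largest gap = 335.5° ⇒ minimal covering band is its complement: 360° − 335.5° = 24.5°.
Band runs from +162.9° eastward to -172.6°, crossing the antimeridian.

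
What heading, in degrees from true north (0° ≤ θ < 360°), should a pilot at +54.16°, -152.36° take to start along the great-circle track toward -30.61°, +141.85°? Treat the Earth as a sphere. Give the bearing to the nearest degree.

233°

Δλ = 141.85 − -152.36 = 294.21°; wrapped into (−180°, 180°]: -65.79°.
θ = atan2( sin Δλ · cos φ₂ , cos φ₁ · sin φ₂ − sin φ₁ · cos φ₂ · cos Δλ )
  = atan2(-0.78496, -0.58426) = -126.661° → normalised to [0°, 360°): 233.339°.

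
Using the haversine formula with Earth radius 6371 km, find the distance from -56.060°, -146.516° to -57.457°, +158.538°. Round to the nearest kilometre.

Δλ = 158.538 − -146.516 = 305.054°; wrapped into (−180°, 180°]: -54.946°.
Δφ = -57.457 − -56.060 = -1.397°.
a = sin²(Δφ/2) + cos φ₁ · cos φ₂ · sin²(Δλ/2) = 0.064069.
c = 2·atan2(√a, √(1−a)) = 0.51180 rad → d = 6371·c ≈ 3260.71 km.

3261 km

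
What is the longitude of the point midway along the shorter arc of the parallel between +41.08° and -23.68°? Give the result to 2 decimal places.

Signed shortest Δλ from +41.08° to -23.68° is -64.76°.
Midpoint longitude = +41.08° + (-64.76°)/2 = +41.08° − 32.38° = +8.70°.

+8.70°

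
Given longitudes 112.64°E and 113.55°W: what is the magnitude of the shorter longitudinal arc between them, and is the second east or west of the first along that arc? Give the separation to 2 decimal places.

133.81° east

Raw difference: -113.55 − 112.64 = -226.19°.
Normalise into (−180°, 180°]: -226.19° + 360° = 133.81°.
Positive ⇒ the second point lies to the east; separation 133.81°.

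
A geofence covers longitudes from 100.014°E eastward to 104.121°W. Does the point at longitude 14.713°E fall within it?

Band width going east from +100.014° to -104.121°: ((-104.121 − 100.014) mod 360) = 155.865°.
Offset of +14.713° east of the west edge: ((14.713 − 100.014) mod 360) = 274.699°.
274.699° > 155.865° ⇒ outside.

No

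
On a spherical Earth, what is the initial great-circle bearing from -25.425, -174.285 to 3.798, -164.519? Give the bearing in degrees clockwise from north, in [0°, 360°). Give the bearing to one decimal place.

Δλ = -164.519 − -174.285 = 9.766°.
θ = atan2( sin Δλ · cos φ₂ , cos φ₁ · sin φ₂ − sin φ₁ · cos φ₂ · cos Δλ )
  = atan2(0.16925, 0.48200) = 19.348° → normalised to [0°, 360°): 19.348°.

19.3°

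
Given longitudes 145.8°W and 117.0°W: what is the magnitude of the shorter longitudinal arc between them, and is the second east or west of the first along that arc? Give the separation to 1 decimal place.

Raw difference: -117.0 − -145.8 = 28.8°.
Normalise into (−180°, 180°]: 28.8° stays 28.8°.
Positive ⇒ the second point lies to the east; separation 28.8°.

28.8° east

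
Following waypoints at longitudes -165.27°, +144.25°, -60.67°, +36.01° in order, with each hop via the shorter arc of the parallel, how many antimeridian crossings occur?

2

Leg 1: -165.27° → +144.25°, shortest Δλ = -50.48° (west) — crosses 180°.
Leg 2: +144.25° → -60.67°, shortest Δλ = 155.08° (east) — crosses 180°.
Leg 3: -60.67° → +36.01°, shortest Δλ = 96.68° (east) — does not cross 180°.
Total crossings: 2.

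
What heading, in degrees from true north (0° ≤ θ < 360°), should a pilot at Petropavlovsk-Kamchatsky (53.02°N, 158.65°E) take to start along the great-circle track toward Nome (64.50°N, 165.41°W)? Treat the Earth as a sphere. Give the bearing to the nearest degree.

Δλ = -165.41 − 158.65 = -324.06°; wrapped into (−180°, 180°]: 35.94°.
θ = atan2( sin Δλ · cos φ₂ , cos φ₁ · sin φ₂ − sin φ₁ · cos φ₂ · cos Δλ )
  = atan2(0.25268, 0.26450) = 43.692° → normalised to [0°, 360°): 43.692°.

44°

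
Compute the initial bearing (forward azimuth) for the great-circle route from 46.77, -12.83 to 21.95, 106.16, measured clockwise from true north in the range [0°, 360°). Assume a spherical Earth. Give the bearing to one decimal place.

54.3°

Δλ = 106.16 − -12.83 = 118.99°.
θ = atan2( sin Δλ · cos φ₂ , cos φ₁ · sin φ₂ − sin φ₁ · cos φ₂ · cos Δλ )
  = atan2(0.81130, 0.58355) = 54.273° → normalised to [0°, 360°): 54.273°.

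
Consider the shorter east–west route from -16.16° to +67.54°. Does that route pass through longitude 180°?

No

Signed shortest Δλ = ((67.54 − -16.16 + 180) mod 360) − 180 = 83.7°.
Going east by 83.7° from -16.16° reaches +67.54° without touching 180°.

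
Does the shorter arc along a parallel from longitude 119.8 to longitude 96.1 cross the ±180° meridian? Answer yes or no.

Signed shortest Δλ = ((96.1 − 119.8 + 180) mod 360) − 180 = -23.7°.
Going west by 23.7° from +119.8° reaches +96.1° without touching 180°.

No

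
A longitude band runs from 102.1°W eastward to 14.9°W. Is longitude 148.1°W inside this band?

No

Band width going east from -102.1° to -14.9°: ((-14.9 − -102.1) mod 360) = 87.2°.
Offset of -148.1° east of the west edge: ((-148.1 − -102.1) mod 360) = 314.0°.
314.0° > 87.2° ⇒ outside.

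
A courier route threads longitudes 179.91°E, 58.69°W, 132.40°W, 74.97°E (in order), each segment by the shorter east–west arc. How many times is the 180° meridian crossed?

2

Leg 1: +179.91° → -58.69°, shortest Δλ = 121.4° (east) — crosses 180°.
Leg 2: -58.69° → -132.40°, shortest Δλ = -73.71° (west) — does not cross 180°.
Leg 3: -132.40° → +74.97°, shortest Δλ = -152.63° (west) — crosses 180°.
Total crossings: 2.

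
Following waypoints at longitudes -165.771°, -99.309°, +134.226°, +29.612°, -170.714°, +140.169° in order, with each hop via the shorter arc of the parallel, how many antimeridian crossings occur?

Leg 1: -165.771° → -99.309°, shortest Δλ = 66.462° (east) — does not cross 180°.
Leg 2: -99.309° → +134.226°, shortest Δλ = -126.465° (west) — crosses 180°.
Leg 3: +134.226° → +29.612°, shortest Δλ = -104.614° (west) — does not cross 180°.
Leg 4: +29.612° → -170.714°, shortest Δλ = 159.674° (east) — crosses 180°.
Leg 5: -170.714° → +140.169°, shortest Δλ = -49.117° (west) — crosses 180°.
Total crossings: 3.

3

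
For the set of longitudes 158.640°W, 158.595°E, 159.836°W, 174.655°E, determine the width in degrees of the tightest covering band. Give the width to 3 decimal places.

42.765°

Sort the longitudes: -159.836°, -158.640°, +158.595°, +174.655°.
Eastward gaps between consecutive values (wrapping around): 1.196°, 317.235°, 16.060°, 25.509°.
Largest gap = 317.235° ⇒ minimal covering band is its complement: 360° − 317.235° = 42.765°.
Band runs from +158.595° eastward to -158.640°, crossing the antimeridian.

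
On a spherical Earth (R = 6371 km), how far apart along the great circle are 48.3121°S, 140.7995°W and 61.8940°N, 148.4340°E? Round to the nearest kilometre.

13760 km

Δλ = 148.4340 − -140.7995 = 289.2335°; wrapped into (−180°, 180°]: -70.7665°.
Δφ = 61.8940 − -48.3121 = 110.2061°.
a = sin²(Δφ/2) + cos φ₁ · cos φ₂ · sin²(Δλ/2) = 0.777752.
c = 2·atan2(√a, √(1−a)) = 2.15976 rad → d = 6371·c ≈ 13759.86 km.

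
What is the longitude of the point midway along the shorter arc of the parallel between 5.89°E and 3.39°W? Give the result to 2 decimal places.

1.25°E

Signed shortest Δλ from +5.89° to -3.39° is -9.28°.
Midpoint longitude = +5.89° + (-9.28°)/2 = +5.89° − 4.64° = +1.25°.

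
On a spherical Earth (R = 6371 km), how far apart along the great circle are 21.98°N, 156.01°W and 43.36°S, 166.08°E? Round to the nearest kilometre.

Δλ = 166.08 − -156.01 = 322.09°; wrapped into (−180°, 180°]: -37.91°.
Δφ = -43.36 − 21.98 = -65.34°.
a = sin²(Δφ/2) + cos φ₁ · cos φ₂ · sin²(Δλ/2) = 0.362520.
c = 2·atan2(√a, √(1−a)) = 1.29225 rad → d = 6371·c ≈ 8232.92 km.

8233 km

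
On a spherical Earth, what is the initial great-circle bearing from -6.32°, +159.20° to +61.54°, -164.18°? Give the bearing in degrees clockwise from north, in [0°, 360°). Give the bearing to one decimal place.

Δλ = -164.18 − 159.20 = -323.38°; wrapped into (−180°, 180°]: 36.62°.
θ = atan2( sin Δλ · cos φ₂ , cos φ₁ · sin φ₂ − sin φ₁ · cos φ₂ · cos Δλ )
  = atan2(0.28426, 0.91591) = 17.242° → normalised to [0°, 360°): 17.242°.

17.2°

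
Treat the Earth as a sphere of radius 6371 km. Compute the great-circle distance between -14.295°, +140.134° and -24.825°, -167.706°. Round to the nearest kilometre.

5556 km

Δλ = -167.706 − 140.134 = -307.840°; wrapped into (−180°, 180°]: 52.160°.
Δφ = -24.825 − -14.295 = -10.530°.
a = sin²(Δφ/2) + cos φ₁ · cos φ₂ · sin²(Δλ/2) = 0.178401.
c = 2·atan2(√a, √(1−a)) = 0.87213 rad → d = 6371·c ≈ 5556.32 km.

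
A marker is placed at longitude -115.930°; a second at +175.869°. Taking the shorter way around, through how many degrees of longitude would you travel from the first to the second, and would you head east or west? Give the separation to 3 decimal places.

Raw difference: 175.869 − -115.930 = 291.799°.
Normalise into (−180°, 180°]: 291.799° − 360° = -68.201°.
Negative ⇒ the second point lies to the west; separation 68.201°.

68.201° west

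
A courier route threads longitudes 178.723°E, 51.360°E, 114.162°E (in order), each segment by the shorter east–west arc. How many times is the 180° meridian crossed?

0

Leg 1: +178.723° → +51.360°, shortest Δλ = -127.363° (west) — does not cross 180°.
Leg 2: +51.360° → +114.162°, shortest Δλ = 62.802° (east) — does not cross 180°.
Total crossings: 0.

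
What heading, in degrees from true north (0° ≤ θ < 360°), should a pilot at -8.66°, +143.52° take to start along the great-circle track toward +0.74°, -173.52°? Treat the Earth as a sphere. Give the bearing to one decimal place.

Δλ = -173.52 − 143.52 = -317.04°; wrapped into (−180°, 180°]: 42.96°.
θ = atan2( sin Δλ · cos φ₂ , cos φ₁ · sin φ₂ − sin φ₁ · cos φ₂ · cos Δλ )
  = atan2(0.68143, 0.12295) = 79.772° → normalised to [0°, 360°): 79.772°.

79.8°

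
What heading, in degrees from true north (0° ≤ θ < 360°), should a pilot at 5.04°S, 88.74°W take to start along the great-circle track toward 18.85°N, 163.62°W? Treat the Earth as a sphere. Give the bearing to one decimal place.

Δλ = -163.62 − -88.74 = -74.88°.
θ = atan2( sin Δλ · cos φ₂ , cos φ₁ · sin φ₂ − sin φ₁ · cos φ₂ · cos Δλ )
  = atan2(-0.91361, 0.34353) = -69.393° → normalised to [0°, 360°): 290.607°.

290.6°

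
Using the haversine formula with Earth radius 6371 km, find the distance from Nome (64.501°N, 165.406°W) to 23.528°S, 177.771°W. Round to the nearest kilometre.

9847 km

Δλ = -177.771 − -165.406 = -12.365°.
Δφ = -23.528 − 64.501 = -88.029°.
a = sin²(Δφ/2) + cos φ₁ · cos φ₂ · sin²(Δλ/2) = 0.487381.
c = 2·atan2(√a, √(1−a)) = 1.54556 rad → d = 6371·c ≈ 9846.74 km.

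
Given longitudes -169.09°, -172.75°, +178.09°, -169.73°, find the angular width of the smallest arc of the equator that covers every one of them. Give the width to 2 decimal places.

12.82°

Sort the longitudes: -172.75°, -169.73°, -169.09°, +178.09°.
Eastward gaps between consecutive values (wrapping around): 3.02°, 0.64°, 347.18°, 9.16°.
Largest gap = 347.18° ⇒ minimal covering band is its complement: 360° − 347.18° = 12.82°.
Band runs from +178.09° eastward to -169.09°, crossing the antimeridian.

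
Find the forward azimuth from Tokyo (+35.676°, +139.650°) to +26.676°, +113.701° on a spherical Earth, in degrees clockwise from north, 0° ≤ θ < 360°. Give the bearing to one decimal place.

255.1°

Δλ = 113.701 − 139.650 = -25.949°.
θ = atan2( sin Δλ · cos φ₂ , cos φ₁ · sin φ₂ − sin φ₁ · cos φ₂ · cos Δλ )
  = atan2(-0.39100, -0.10390) = -104.881° → normalised to [0°, 360°): 255.119°.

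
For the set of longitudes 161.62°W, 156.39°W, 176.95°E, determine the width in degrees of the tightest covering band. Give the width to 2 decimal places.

Sort the longitudes: -161.62°, -156.39°, +176.95°.
Eastward gaps between consecutive values (wrapping around): 5.23°, 333.34°, 21.43°.
Largest gap = 333.34° ⇒ minimal covering band is its complement: 360° − 333.34° = 26.66°.
Band runs from +176.95° eastward to -156.39°, crossing the antimeridian.

26.66°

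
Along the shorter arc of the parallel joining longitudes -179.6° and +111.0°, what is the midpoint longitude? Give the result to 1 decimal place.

+145.7°

Signed shortest Δλ from -179.6° to +111.0° is -69.4°.
Midpoint longitude = -179.6° + (-69.4°)/2 = -179.6° − 34.7° = -214.3°.
Normalise into (−180°, 180°]: +145.7°.
(The naïve average (-179.6 + +111.0)/2 = -34.3° is on the wrong side of the globe.)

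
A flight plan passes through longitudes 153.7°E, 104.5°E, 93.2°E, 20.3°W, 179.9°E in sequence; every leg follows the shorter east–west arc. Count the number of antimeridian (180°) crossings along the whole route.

Leg 1: +153.7° → +104.5°, shortest Δλ = -49.2° (west) — does not cross 180°.
Leg 2: +104.5° → +93.2°, shortest Δλ = -11.3° (west) — does not cross 180°.
Leg 3: +93.2° → -20.3°, shortest Δλ = -113.5° (west) — does not cross 180°.
Leg 4: -20.3° → +179.9°, shortest Δλ = -159.8° (west) — crosses 180°.
Total crossings: 1.

1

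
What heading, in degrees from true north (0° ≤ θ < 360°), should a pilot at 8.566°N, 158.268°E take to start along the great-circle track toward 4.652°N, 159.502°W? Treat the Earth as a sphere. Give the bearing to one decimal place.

92.5°

Δλ = -159.502 − 158.268 = -317.770°; wrapped into (−180°, 180°]: 42.230°.
θ = atan2( sin Δλ · cos φ₂ , cos φ₁ · sin φ₂ − sin φ₁ · cos φ₂ · cos Δλ )
  = atan2(0.66989, -0.02973) = 92.541° → normalised to [0°, 360°): 92.541°.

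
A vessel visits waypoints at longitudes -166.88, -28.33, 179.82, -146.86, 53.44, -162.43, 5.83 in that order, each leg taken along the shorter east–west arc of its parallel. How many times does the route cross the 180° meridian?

Leg 1: -166.88° → -28.33°, shortest Δλ = 138.55° (east) — does not cross 180°.
Leg 2: -28.33° → +179.82°, shortest Δλ = -151.85° (west) — crosses 180°.
Leg 3: +179.82° → -146.86°, shortest Δλ = 33.32° (east) — crosses 180°.
Leg 4: -146.86° → +53.44°, shortest Δλ = -159.7° (west) — crosses 180°.
Leg 5: +53.44° → -162.43°, shortest Δλ = 144.13° (east) — crosses 180°.
Leg 6: -162.43° → +5.83°, shortest Δλ = 168.26° (east) — does not cross 180°.
Total crossings: 4.

4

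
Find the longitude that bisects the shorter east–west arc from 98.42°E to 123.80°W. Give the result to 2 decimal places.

Signed shortest Δλ from +98.42° to -123.80° is +137.78°.
Midpoint longitude = +98.42° + (+137.78°)/2 = +98.42° + 68.89° = +167.31°.
(The naïve average (+98.42 + -123.80)/2 = -12.69° is on the wrong side of the globe.)

167.31°E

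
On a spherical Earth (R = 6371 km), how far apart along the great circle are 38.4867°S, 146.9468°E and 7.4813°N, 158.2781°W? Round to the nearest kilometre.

Δλ = -158.2781 − 146.9468 = -305.2249°; wrapped into (−180°, 180°]: 54.7751°.
Δφ = 7.4813 − -38.4867 = 45.9680°.
a = sin²(Δφ/2) + cos φ₁ · cos φ₂ · sin²(Δλ/2) = 0.316695.
c = 2·atan2(√a, √(1−a)) = 1.19543 rad → d = 6371·c ≈ 7616.11 km.

7616 km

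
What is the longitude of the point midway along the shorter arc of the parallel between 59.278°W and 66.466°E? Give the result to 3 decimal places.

3.594°E

Signed shortest Δλ from -59.278° to +66.466° is +125.744°.
Midpoint longitude = -59.278° + (+125.744°)/2 = -59.278° + 62.872° = +3.594°.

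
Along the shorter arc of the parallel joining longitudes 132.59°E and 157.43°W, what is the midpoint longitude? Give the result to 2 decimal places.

Signed shortest Δλ from +132.59° to -157.43° is +69.98°.
Midpoint longitude = +132.59° + (+69.98°)/2 = +132.59° + 34.99° = +167.58°.
(The naïve average (+132.59 + -157.43)/2 = -12.42° is on the wrong side of the globe.)

167.58°E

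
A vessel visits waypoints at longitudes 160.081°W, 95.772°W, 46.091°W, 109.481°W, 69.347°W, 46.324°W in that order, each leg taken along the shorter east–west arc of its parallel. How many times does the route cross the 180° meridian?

0

Leg 1: -160.081° → -95.772°, shortest Δλ = 64.309° (east) — does not cross 180°.
Leg 2: -95.772° → -46.091°, shortest Δλ = 49.681° (east) — does not cross 180°.
Leg 3: -46.091° → -109.481°, shortest Δλ = -63.39° (west) — does not cross 180°.
Leg 4: -109.481° → -69.347°, shortest Δλ = 40.134° (east) — does not cross 180°.
Leg 5: -69.347° → -46.324°, shortest Δλ = 23.023° (east) — does not cross 180°.
Total crossings: 0.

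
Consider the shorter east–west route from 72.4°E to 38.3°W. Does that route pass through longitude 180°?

No

Signed shortest Δλ = ((-38.3 − 72.4 + 180) mod 360) − 180 = -110.7°.
Going west by 110.7° from +72.4° reaches -38.3° without touching 180°.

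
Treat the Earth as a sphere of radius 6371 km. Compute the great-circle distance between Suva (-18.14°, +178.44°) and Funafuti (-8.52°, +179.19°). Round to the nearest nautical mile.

579 nmi

Δλ = 179.19 − 178.44 = 0.75°.
Δφ = -8.52 − -18.14 = 9.62°.
a = sin²(Δφ/2) + cos φ₁ · cos φ₂ · sin²(Δλ/2) = 0.007071.
c = 2·atan2(√a, √(1−a)) = 0.16838 rad → d = 6371·c ≈ 1072.76 km ≈ 579.24 nmi.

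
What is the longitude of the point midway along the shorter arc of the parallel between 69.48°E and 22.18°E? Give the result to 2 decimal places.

Signed shortest Δλ from +69.48° to +22.18° is -47.30°.
Midpoint longitude = +69.48° + (-47.30°)/2 = +69.48° − 23.65° = +45.83°.

45.83°E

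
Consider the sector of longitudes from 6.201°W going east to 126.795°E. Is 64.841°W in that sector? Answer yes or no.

No

Band width going east from -6.201° to +126.795°: ((126.795 − -6.201) mod 360) = 132.996°.
Offset of -64.841° east of the west edge: ((-64.841 − -6.201) mod 360) = 301.360°.
301.360° > 132.996° ⇒ outside.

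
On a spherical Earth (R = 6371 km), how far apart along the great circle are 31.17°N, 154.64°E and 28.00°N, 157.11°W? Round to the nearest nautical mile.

2507 nmi

Δλ = -157.11 − 154.64 = -311.75°; wrapped into (−180°, 180°]: 48.25°.
Δφ = 28.00 − 31.17 = -3.17°.
a = sin²(Δφ/2) + cos φ₁ · cos φ₂ · sin²(Δλ/2) = 0.126975.
c = 2·atan2(√a, √(1−a)) = 0.72869 rad → d = 6371·c ≈ 4642.46 km ≈ 2506.73 nmi.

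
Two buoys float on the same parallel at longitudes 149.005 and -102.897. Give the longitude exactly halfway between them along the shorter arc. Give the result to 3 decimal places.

Signed shortest Δλ from +149.005° to -102.897° is +108.098°.
Midpoint longitude = +149.005° + (+108.098°)/2 = +149.005° + 54.049° = +203.054°.
Normalise into (−180°, 180°]: -156.946°.
(The naïve average (+149.005 + -102.897)/2 = 23.054° is on the wrong side of the globe.)

-156.946°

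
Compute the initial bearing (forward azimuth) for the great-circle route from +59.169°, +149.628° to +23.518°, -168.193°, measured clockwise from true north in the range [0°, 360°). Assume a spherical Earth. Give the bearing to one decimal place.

Δλ = -168.193 − 149.628 = -317.821°; wrapped into (−180°, 180°]: 42.179°.
θ = atan2( sin Δλ · cos φ₂ , cos φ₁ · sin φ₂ − sin φ₁ · cos φ₂ · cos Δλ )
  = atan2(0.61567, -0.37896) = 121.613° → normalised to [0°, 360°): 121.613°.

121.6°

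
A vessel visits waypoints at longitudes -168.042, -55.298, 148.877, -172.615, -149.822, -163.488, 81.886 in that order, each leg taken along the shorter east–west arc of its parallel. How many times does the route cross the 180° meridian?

Leg 1: -168.042° → -55.298°, shortest Δλ = 112.744° (east) — does not cross 180°.
Leg 2: -55.298° → +148.877°, shortest Δλ = -155.825° (west) — crosses 180°.
Leg 3: +148.877° → -172.615°, shortest Δλ = 38.508° (east) — crosses 180°.
Leg 4: -172.615° → -149.822°, shortest Δλ = 22.793° (east) — does not cross 180°.
Leg 5: -149.822° → -163.488°, shortest Δλ = -13.666° (west) — does not cross 180°.
Leg 6: -163.488° → +81.886°, shortest Δλ = -114.626° (west) — crosses 180°.
Total crossings: 3.

3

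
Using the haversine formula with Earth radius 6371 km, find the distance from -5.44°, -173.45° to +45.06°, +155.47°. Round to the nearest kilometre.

6410 km

Δλ = 155.47 − -173.45 = 328.92°; wrapped into (−180°, 180°]: -31.08°.
Δφ = 45.06 − -5.44 = 50.50°.
a = sin²(Δφ/2) + cos φ₁ · cos φ₂ · sin²(Δλ/2) = 0.232433.
c = 2·atan2(√a, √(1−a)) = 1.00613 rad → d = 6371·c ≈ 6410.05 km.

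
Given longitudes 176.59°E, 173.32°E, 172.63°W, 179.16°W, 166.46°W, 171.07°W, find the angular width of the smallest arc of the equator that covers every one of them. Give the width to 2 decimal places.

Sort the longitudes: -179.16°, -172.63°, -171.07°, -166.46°, +173.32°, +176.59°.
Eastward gaps between consecutive values (wrapping around): 6.53°, 1.56°, 4.61°, 339.78°, 3.27°, 4.25°.
Largest gap = 339.78° ⇒ minimal covering band is its complement: 360° − 339.78° = 20.22°.
Band runs from +173.32° eastward to -166.46°, crossing the antimeridian.

20.22°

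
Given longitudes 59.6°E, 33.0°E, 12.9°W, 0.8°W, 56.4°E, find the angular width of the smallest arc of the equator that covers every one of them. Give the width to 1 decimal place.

Sort the longitudes: -12.9°, -0.8°, +33.0°, +56.4°, +59.6°.
Eastward gaps between consecutive values (wrapping around): 12.1°, 33.8°, 23.4°, 3.2°, 287.5°.
Largest gap = 287.5° ⇒ minimal covering band is its complement: 360° − 287.5° = 72.5°.
Band runs from -12.9° eastward to +59.6°.

72.5°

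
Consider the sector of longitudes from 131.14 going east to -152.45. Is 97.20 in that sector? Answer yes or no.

No

Band width going east from +131.14° to -152.45°: ((-152.45 − 131.14) mod 360) = 76.41°.
Offset of +97.20° east of the west edge: ((97.20 − 131.14) mod 360) = 326.06°.
326.06° > 76.41° ⇒ outside.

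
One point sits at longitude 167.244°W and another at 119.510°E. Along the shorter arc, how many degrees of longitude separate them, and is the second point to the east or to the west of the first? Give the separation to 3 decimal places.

Raw difference: 119.510 − -167.244 = 286.754°.
Normalise into (−180°, 180°]: 286.754° − 360° = -73.246°.
Negative ⇒ the second point lies to the west; separation 73.246°.

73.246° west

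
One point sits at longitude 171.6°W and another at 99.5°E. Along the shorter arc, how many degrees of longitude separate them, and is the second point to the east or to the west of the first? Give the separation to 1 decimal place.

88.9° west

Raw difference: 99.5 − -171.6 = 271.1°.
Normalise into (−180°, 180°]: 271.1° − 360° = -88.9°.
Negative ⇒ the second point lies to the west; separation 88.9°.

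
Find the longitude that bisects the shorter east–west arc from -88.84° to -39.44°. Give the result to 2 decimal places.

-64.14°

Signed shortest Δλ from -88.84° to -39.44° is +49.40°.
Midpoint longitude = -88.84° + (+49.40°)/2 = -88.84° + 24.70° = -64.14°.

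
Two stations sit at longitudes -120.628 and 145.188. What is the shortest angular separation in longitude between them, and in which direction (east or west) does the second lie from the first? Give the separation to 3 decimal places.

94.184° west

Raw difference: 145.188 − -120.628 = 265.816°.
Normalise into (−180°, 180°]: 265.816° − 360° = -94.184°.
Negative ⇒ the second point lies to the west; separation 94.184°.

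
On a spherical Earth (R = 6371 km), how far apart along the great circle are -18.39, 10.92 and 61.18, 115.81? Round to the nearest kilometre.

12587 km

Δλ = 115.81 − 10.92 = 104.89°.
Δφ = 61.18 − -18.39 = 79.57°.
a = sin²(Δφ/2) + cos φ₁ · cos φ₂ · sin²(Δλ/2) = 0.696977.
c = 2·atan2(√a, √(1−a)) = 1.97572 rad → d = 6371·c ≈ 12587.34 km.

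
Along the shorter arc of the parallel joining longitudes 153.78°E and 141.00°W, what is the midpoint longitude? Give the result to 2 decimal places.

173.61°W

Signed shortest Δλ from +153.78° to -141.00° is +65.22°.
Midpoint longitude = +153.78° + (+65.22°)/2 = +153.78° + 32.61° = +186.39°.
Normalise into (−180°, 180°]: -173.61°.
(The naïve average (+153.78 + -141.00)/2 = 6.39° is on the wrong side of the globe.)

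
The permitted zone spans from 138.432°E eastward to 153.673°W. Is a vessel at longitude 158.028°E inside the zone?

Yes

Band width going east from +138.432° to -153.673°: ((-153.673 − 138.432) mod 360) = 67.895°.
Offset of +158.028° east of the west edge: ((158.028 − 138.432) mod 360) = 19.596°.
19.596° ≤ 67.895° ⇒ inside.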